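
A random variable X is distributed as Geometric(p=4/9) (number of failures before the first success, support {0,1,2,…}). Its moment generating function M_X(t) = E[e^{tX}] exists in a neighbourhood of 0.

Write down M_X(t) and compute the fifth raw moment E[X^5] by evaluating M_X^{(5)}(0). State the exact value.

E[X^5] = d^5M/dt^5 |_{t=0} = 165535/128

M_X(t) = 4/(9*(1 - 5*e^(t)/9))
dM/dt = 20*e^(t)/(25*e^(2*t) - 90*e^(t) + 81)
d^2M/dt^2 = (-100*e^(2*t) - 180*e^(t))/(125*e^(3*t) - 675*e^(2*t) + 1215*e^(t) - 729)
d^3M/dt^3 = (500*e^(3*t) + 3600*e^(2*t) + 1620*e^(t))/(625*e^(4*t) - 4500*e^(3*t) + 12150*e^(2*t) - 14580*e^(t) + 6561)
d^4M/dt^4 = (-2500*e^(4*t) - 49500*e^(3*t) - 89100*e^(2*t) - 14580*e^(t))/(3125*e^(5*t) - 28125*e^(4*t) + 101250*e^(3*t) - 182250*e^(2*t) + 164025*e^(t) - 59049)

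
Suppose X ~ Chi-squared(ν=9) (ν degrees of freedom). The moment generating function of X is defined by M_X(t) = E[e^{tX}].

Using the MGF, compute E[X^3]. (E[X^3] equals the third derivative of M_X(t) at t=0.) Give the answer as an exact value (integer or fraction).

M_X(t) = (1 - 2*t)^(-9/2)
dM/dt = -9/(32*t^5*√(1 - 2*t) - 80*t^4*√(1 - 2*t) + 80*t^3*√(1 - 2*t) - 40*t^2*√(1 - 2*t) + 10*t*√(1 - 2*t) - √(1 - 2*t))
d^2M/dt^2 = 99/(64*t^6*√(1 - 2*t) - 192*t^5*√(1 - 2*t) + 240*t^4*√(1 - 2*t) - 160*t^3*√(1 - 2*t) + 60*t^2*√(1 - 2*t) - 12*t*√(1 - 2*t) + √(1 - 2*t))

E[X^3] = d^3M/dt^3 |_{t=0} = 1287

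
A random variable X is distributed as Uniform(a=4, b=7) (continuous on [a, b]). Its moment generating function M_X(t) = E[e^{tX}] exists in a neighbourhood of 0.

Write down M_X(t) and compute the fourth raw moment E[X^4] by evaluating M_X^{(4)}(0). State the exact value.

E[X^4] = d^4M/dt^4 |_{t=0} = 5261/5

M_X(t) = (e^(7*t) - e^(4*t))/(3*t)
dM/dt = (7*t*e^(7*t) - 4*t*e^(4*t) - e^(7*t) + e^(4*t))/(3*t^2)
d^2M/dt^2 = (49*t^2*e^(7*t) - 16*t^2*e^(4*t) - 14*t*e^(7*t) + 8*t*e^(4*t) + 2*e^(7*t) - 2*e^(4*t))/(3*t^3)
d^3M/dt^3 = (343*t^3*e^(7*t) - 64*t^3*e^(4*t) - 147*t^2*e^(7*t) + 48*t^2*e^(4*t) + 42*t*e^(7*t) - 24*t*e^(4*t) - 6*e^(7*t) + 6*e^(4*t))/(3*t^4)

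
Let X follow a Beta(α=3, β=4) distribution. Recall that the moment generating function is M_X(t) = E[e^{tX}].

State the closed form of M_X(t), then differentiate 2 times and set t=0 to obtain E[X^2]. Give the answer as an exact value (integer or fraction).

E[X^2] = d^2M/dt^2 |_{t=0} = 3/14

M_X(t) = ₁F₁(3; 7; t)
dM/dt = 3*₁F₁(4; 8; t)/7
d^2M/dt^2 = 3*₁F₁(5; 9; t)/14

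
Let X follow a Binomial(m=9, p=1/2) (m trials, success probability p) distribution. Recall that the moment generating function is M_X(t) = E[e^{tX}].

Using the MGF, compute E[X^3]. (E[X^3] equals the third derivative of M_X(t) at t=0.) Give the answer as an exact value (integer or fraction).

E[X^3] = M^(3)(0) = 243/2

M_X(t) = (e^(t)/2 + 1/2)^9
M^(3)(t) = 729*e^(9*t)/512 + 9*e^(8*t) + 3087*e^(7*t)/128 + 567*e^(6*t)/16 + 7875*e^(5*t)/256 + 63*e^(4*t)/4 + 567*e^(3*t)/128 + 9*e^(2*t)/16 + 9*e^(t)/512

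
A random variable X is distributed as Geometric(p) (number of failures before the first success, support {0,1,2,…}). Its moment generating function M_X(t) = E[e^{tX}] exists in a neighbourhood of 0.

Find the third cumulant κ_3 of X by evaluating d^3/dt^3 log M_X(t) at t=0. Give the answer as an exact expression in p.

M_X(t) = p/(-(1 - p)*e^(t) + 1)
K_X(t) = log M_X(t) = log(p) - log(-(1 - p)*e^(t) + 1)
K′(t) = (-p*e^(t) + e^(t))/(p*e^(t) - e^(t) + 1)
K′′(t) = (-p*e^(t) + e^(t))/(p^2*e^(2*t) - 2*p*e^(2*t) + 2*p*e^(t) + e^(2*t) - 2*e^(t) + 1)

κ_3 = K′′′(0) = (p^2 - 3*p + 2)/p^3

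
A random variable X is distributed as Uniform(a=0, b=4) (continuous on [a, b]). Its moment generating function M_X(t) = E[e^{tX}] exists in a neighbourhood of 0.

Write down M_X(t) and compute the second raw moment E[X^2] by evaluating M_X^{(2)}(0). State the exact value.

E[X^2] = M^(2)(0) = 16/3

M_X(t) = (e^(4*t) - 1)/(4*t)
M^(2)(t) = (8*t^2*e^(4*t) - 4*t*e^(4*t) + e^(4*t) - 1)/(2*t^3)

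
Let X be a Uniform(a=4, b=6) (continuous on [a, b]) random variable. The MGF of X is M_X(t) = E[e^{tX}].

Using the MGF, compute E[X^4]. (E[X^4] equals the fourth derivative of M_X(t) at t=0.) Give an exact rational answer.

M_X(t) = (e^(6*t) - e^(4*t))/(2*t)
dM/dt = (6*t*e^(6*t) - 4*t*e^(4*t) - e^(6*t) + e^(4*t))/(2*t^2)
d^2M/dt^2 = (18*t^2*e^(6*t) - 8*t^2*e^(4*t) - 6*t*e^(6*t) + 4*t*e^(4*t) + e^(6*t) - e^(4*t))/t^3
d^3M/dt^3 = (108*t^3*e^(6*t) - 32*t^3*e^(4*t) - 54*t^2*e^(6*t) + 24*t^2*e^(4*t) + 18*t*e^(6*t) - 12*t*e^(4*t) - 3*e^(6*t) + 3*e^(4*t))/t^4

E[X^4] = d^4M/dt^4 |_{t=0} = 3376/5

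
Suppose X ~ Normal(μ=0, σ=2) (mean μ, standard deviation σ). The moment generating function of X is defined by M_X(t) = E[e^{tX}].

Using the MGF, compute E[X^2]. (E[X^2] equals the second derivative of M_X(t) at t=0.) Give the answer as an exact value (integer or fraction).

M_X(t) = e^(2*t^2)
M^(2)(t) = 16*t^2*e^(2*t^2) + 4*e^(2*t^2)

E[X^2] = M^(2)(0) = 4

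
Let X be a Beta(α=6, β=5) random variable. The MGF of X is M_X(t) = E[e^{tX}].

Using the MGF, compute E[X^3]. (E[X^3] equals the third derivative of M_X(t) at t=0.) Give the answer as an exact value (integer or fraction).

M_X(t) = ₁F₁(6; 11; t)
M′(t) = 6*₁F₁(7; 12; t)/11
M′′(t) = 7*₁F₁(8; 13; t)/22
M′′′(t) = 28*₁F₁(9; 14; t)/143

E[X^3] = M′′′(0) = 28/143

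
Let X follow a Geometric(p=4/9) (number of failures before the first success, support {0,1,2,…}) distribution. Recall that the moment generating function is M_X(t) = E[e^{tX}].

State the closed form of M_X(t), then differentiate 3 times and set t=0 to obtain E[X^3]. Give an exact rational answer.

E[X^3] = M^(3)(0) = 715/32

M_X(t) = 4/(9*(1 - 5*e^(t)/9))
M^(3)(t) = (500*e^(3*t) + 3600*e^(2*t) + 1620*e^(t))/(625*e^(4*t) - 4500*e^(3*t) + 12150*e^(2*t) - 14580*e^(t) + 6561)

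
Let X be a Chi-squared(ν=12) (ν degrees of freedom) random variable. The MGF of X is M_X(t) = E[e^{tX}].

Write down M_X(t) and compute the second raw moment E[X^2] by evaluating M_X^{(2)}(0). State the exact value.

E[X^2] = M^(2)(0) = 168

M_X(t) = (1 - 2*t)^(-6)
M^(2)(t) = 168/(256*t^8 - 1024*t^7 + 1792*t^6 - 1792*t^5 + 1120*t^4 - 448*t^3 + 112*t^2 - 16*t + 1)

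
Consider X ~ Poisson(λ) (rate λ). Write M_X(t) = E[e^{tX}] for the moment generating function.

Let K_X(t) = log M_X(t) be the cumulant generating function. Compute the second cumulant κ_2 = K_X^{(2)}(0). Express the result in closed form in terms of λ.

κ_2 = K′′(0) = λ

M_X(t) = e^(λ*(e^(t) - 1))
K_X(t) = log M_X(t) = λ*(e^(t) - 1)
K′(t) = λ*e^(t)
K′′(t) = λ*e^(t)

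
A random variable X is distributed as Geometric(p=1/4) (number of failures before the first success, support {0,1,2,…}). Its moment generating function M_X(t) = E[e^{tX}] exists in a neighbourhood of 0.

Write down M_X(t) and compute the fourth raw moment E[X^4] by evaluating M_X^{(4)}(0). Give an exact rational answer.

M_X(t) = 1/(4*(1 - 3*e^(t)/4))
dM/dt = 3*e^(t)/(9*e^(2*t) - 24*e^(t) + 16)
d^2M/dt^2 = (-9*e^(2*t) - 12*e^(t))/(27*e^(3*t) - 108*e^(2*t) + 144*e^(t) - 64)
d^3M/dt^3 = (27*e^(3*t) + 144*e^(2*t) + 48*e^(t))/(81*e^(4*t) - 432*e^(3*t) + 864*e^(2*t) - 768*e^(t) + 256)
d^4M/dt^4 = (-81*e^(4*t) - 1188*e^(3*t) - 1584*e^(2*t) - 192*e^(t))/(243*e^(5*t) - 1620*e^(4*t) + 4320*e^(3*t) - 5760*e^(2*t) + 3840*e^(t) - 1024)

E[X^4] = d^4M/dt^4 |_{t=0} = 3045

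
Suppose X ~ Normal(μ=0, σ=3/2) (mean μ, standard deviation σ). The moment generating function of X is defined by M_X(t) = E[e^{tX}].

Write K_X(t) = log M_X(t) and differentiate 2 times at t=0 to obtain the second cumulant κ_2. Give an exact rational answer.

M_X(t) = e^(9*t^2/8)
K_X(t) = log M_X(t) = 9*t^2/8
dK/dt = 9*t/4
d^2K/dt^2 = 9/4

κ_2 = d^2K/dt^2 |_{t=0} = 9/4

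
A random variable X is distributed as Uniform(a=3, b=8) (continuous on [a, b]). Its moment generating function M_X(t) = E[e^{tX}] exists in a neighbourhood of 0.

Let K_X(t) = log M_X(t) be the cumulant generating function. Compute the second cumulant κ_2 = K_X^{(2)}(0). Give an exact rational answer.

M_X(t) = (e^(8*t) - e^(3*t))/(5*t)
K_X(t) = log M_X(t) = -log(t) + log(e^(8*t) - e^(3*t)) - log(5)
K′(t) = (8*t*e^(5*t) - 3*t - e^(5*t) + 1)/(t*e^(5*t) - t)
K′′(t) = (-25*t^2*e^(5*t) + e^(10*t) - 2*e^(5*t) + 1)/(t^2*e^(10*t) - 2*t^2*e^(5*t) + t^2)

κ_2 = K′′(0) = 25/12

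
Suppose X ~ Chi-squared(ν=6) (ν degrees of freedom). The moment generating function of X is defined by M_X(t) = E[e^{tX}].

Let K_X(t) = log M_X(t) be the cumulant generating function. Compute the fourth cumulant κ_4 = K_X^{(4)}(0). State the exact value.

κ_4 = K^(4)(0) = 288

M_X(t) = (1 - 2*t)^(-3)
K_X(t) = log M_X(t) = -3*log(1 - 2*t)
K^(4)(t) = 288/(16*t^4 - 32*t^3 + 24*t^2 - 8*t + 1)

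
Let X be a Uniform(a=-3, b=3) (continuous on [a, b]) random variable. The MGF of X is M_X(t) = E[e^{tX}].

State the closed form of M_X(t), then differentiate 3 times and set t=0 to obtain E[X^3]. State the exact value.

E[X^3] = D^3[M](0) = 0

M_X(t) = (e^(3*t) - e^(-3*t))/(6*t)
D^3[M](t) = (9*t^3*e^(6*t) + 9*t^3 - 9*t^2*e^(6*t) + 9*t^2 + 6*t*e^(6*t) + 6*t - 2*e^(6*t) + 2)*e^(-3*t)/(2*t^4)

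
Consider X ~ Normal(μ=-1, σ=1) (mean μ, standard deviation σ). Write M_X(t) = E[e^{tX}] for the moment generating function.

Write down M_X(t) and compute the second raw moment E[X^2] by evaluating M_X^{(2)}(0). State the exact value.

M_X(t) = e^(t^2/2 - t)
dM/dt = t*e^(-t)*e^(t^2/2) - e^(-t)*e^(t^2/2)
d^2M/dt^2 = (t^2*e^(t^2/2) - 2*t*e^(t^2/2) + 2*e^(t^2/2))*e^(-t)

E[X^2] = d^2M/dt^2 |_{t=0} = 2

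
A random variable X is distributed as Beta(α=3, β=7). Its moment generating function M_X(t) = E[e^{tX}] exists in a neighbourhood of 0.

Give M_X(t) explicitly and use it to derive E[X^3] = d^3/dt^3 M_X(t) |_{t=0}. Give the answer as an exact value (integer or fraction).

E[X^3] = M′′′(0) = 1/22

M_X(t) = ₁F₁(3; 10; t)
M′(t) = 3*₁F₁(4; 11; t)/10
M′′(t) = 6*₁F₁(5; 12; t)/55
M′′′(t) = ₁F₁(6; 13; t)/22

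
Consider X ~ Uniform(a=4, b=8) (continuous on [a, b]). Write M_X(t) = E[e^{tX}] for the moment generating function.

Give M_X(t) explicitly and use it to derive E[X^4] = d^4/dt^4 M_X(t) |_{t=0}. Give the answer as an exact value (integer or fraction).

M_X(t) = (e^(8*t) - e^(4*t))/(4*t)
dM/dt = (8*t*e^(8*t) - 4*t*e^(4*t) - e^(8*t) + e^(4*t))/(4*t^2)
d^2M/dt^2 = (32*t^2*e^(8*t) - 8*t^2*e^(4*t) - 8*t*e^(8*t) + 4*t*e^(4*t) + e^(8*t) - e^(4*t))/(2*t^3)
d^3M/dt^3 = (256*t^3*e^(8*t) - 32*t^3*e^(4*t) - 96*t^2*e^(8*t) + 24*t^2*e^(4*t) + 24*t*e^(8*t) - 12*t*e^(4*t) - 3*e^(8*t) + 3*e^(4*t))/(2*t^4)

E[X^4] = d^4M/dt^4 |_{t=0} = 7936/5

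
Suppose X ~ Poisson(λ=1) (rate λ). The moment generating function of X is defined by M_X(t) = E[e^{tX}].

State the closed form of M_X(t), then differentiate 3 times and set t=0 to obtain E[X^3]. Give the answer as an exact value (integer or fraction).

E[X^3] = D^3[M](0) = 5

M_X(t) = e^(e^(t) - 1)
D^3[M](t) = (e^(3*t)*e^(e^(t)) + 3*e^(2*t)*e^(e^(t)) + e^(t)*e^(e^(t)))*e^(-1)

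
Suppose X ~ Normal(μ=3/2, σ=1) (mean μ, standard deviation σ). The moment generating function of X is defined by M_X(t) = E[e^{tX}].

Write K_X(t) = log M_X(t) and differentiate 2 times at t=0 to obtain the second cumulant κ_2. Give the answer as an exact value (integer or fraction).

κ_2 = K^(2)(0) = 1

M_X(t) = e^(t^2/2 + 3*t/2)
K_X(t) = log M_X(t) = t^2/2 + 3*t/2
K^(2)(t) = 1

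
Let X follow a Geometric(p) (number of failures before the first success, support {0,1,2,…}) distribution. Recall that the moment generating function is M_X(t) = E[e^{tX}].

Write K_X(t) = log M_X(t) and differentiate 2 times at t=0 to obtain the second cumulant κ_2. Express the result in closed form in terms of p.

κ_2 = K′′(0) = (1 - p)/p^2

M_X(t) = p/(-(1 - p)*e^(t) + 1)
K_X(t) = log M_X(t) = log(p) - log(-(1 - p)*e^(t) + 1)
K′(t) = (-p*e^(t) + e^(t))/(p*e^(t) - e^(t) + 1)
K′′(t) = (-p*e^(t) + e^(t))/(p^2*e^(2*t) - 2*p*e^(2*t) + 2*p*e^(t) + e^(2*t) - 2*e^(t) + 1)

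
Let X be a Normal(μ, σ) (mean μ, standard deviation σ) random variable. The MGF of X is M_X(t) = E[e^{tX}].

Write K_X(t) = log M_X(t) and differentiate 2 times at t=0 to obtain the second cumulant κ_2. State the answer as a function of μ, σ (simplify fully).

κ_2 = K^(2)(0) = σ^2

M_X(t) = e^(μ*t + σ^2*t^2/2)
K_X(t) = log M_X(t) = μ*t + σ^2*t^2/2
K^(2)(t) = σ^2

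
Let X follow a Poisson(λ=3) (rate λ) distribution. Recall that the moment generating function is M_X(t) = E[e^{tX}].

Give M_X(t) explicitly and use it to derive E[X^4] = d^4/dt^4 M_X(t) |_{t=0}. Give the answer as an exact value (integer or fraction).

E[X^4] = D^4[M](0) = 309

M_X(t) = e^(3*e^(t) - 3)
D^4[M](t) = (81*e^(4*t)*e^(3*e^(t)) + 162*e^(3*t)*e^(3*e^(t)) + 63*e^(2*t)*e^(3*e^(t)) + 3*e^(t)*e^(3*e^(t)))*e^(-3)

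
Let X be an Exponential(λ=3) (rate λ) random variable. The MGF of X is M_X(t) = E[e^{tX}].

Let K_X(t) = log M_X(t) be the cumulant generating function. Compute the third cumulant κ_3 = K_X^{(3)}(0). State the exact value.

M_X(t) = 3/(3 - t)
K_X(t) = log M_X(t) = -log(3 - t) + log(3)
K′(t) = -1/(t - 3)
K′′(t) = 1/(t^2 - 6*t + 9)
K′′′(t) = -2/(t^3 - 9*t^2 + 27*t - 27)

κ_3 = K′′′(0) = 2/27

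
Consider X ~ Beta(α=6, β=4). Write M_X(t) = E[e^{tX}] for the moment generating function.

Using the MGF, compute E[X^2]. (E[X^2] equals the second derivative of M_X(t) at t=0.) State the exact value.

E[X^2] = M^(2)(0) = 21/55

M_X(t) = ₁F₁(6; 10; t)
M^(2)(t) = 21*₁F₁(8; 12; t)/55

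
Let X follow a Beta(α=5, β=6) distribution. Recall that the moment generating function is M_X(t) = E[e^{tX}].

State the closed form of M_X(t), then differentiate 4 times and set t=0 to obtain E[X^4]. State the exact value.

M_X(t) = ₁F₁(5; 11; t)
M^(4)(t) = 10*₁F₁(9; 15; t)/143

E[X^4] = M^(4)(0) = 10/143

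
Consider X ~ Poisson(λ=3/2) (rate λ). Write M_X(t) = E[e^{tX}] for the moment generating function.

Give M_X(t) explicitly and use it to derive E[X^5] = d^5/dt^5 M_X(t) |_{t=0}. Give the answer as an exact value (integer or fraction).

M_X(t) = e^(3*e^(t)/2 - 3/2)
D^5[M](t) = (243*e^(5*t)*e^(3*e^(t)/2) + 1620*e^(4*t)*e^(3*e^(t)/2) + 2700*e^(3*t)*e^(3*e^(t)/2) + 1080*e^(2*t)*e^(3*e^(t)/2) + 48*e^(t)*e^(3*e^(t)/2))*e^(-3/2)/32

E[X^5] = D^5[M](0) = 5691/32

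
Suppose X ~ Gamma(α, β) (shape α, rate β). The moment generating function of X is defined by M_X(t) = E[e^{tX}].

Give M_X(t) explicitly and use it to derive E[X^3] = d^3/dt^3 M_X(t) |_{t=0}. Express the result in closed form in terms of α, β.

M_X(t) = (β/(β - t))^α
dM/dt = -α*β^α*(1/(β - t))^α/(-β + t)
d^2M/dt^2 = (α^2*β^α*(1/(β - t))^α + α*β^α*(1/(β - t))^α)/(β^2 - 2*β*t + t^2)
d^3M/dt^3 = (-α^3*β^α*(1/(β - t))^α - 3*α^2*β^α*(1/(β - t))^α - 2*α*β^α*(1/(β - t))^α)/(-β^3 + 3*β^2*t - 3*β*t^2 + t^3)

E[X^3] = d^3M/dt^3 |_{t=0} = α*(α^2 + 3*α + 2)/β^3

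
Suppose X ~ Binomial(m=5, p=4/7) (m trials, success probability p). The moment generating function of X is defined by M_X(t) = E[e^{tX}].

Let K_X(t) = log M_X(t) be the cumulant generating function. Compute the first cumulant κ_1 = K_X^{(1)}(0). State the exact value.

M_X(t) = (4*e^(t)/7 + 3/7)^5
K_X(t) = log M_X(t) = 5*log(4*e^(t)/7 + 3/7)
K′(t) = 20*e^(t)/(4*e^(t) + 3)

κ_1 = K′(0) = 20/7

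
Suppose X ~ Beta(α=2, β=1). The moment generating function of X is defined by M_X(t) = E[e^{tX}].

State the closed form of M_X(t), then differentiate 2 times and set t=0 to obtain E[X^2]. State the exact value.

E[X^2] = M^(2)(0) = 1/2

M_X(t) = ₁F₁(2; 3; t)
M^(2)(t) = ₁F₁(4; 5; t)/2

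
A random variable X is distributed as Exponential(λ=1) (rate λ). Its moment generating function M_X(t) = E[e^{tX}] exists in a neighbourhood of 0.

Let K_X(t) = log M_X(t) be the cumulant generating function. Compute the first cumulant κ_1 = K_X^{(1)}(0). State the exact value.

M_X(t) = 1/(1 - t)
K_X(t) = log M_X(t) = -log(1 - t)
dK/dt = -1/(t - 1)

κ_1 = dK/dt |_{t=0} = 1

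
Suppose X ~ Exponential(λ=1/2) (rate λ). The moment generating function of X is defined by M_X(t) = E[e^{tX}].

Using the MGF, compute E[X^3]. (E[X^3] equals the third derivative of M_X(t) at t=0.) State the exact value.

E[X^3] = M^(3)(0) = 48

M_X(t) = 1/(2*(1/2 - t))
M^(3)(t) = 48/(16*t^4 - 32*t^3 + 24*t^2 - 8*t + 1)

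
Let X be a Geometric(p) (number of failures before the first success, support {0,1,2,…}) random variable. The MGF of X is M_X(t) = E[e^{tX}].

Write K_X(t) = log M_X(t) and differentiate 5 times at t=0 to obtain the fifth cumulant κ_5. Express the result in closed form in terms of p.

κ_5 = K^(5)(0) = (p^4 - 15*p^3 + 50*p^2 - 60*p + 24)/p^5

M_X(t) = p/(-(1 - p)*e^(t) + 1)
K_X(t) = log M_X(t) = log(p) - log(-(1 - p)*e^(t) + 1)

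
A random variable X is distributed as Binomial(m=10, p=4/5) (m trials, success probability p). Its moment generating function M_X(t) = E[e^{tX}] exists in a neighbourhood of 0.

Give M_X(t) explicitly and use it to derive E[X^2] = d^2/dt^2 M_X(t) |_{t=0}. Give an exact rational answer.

E[X^2] = D^2[M](0) = 328/5

M_X(t) = (4*e^(t)/5 + 1/5)^10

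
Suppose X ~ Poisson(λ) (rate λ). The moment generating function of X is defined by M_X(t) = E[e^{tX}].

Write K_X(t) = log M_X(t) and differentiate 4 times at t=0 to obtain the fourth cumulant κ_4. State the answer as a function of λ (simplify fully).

M_X(t) = e^(λ*(e^(t) - 1))
K_X(t) = log M_X(t) = λ*(e^(t) - 1)
D^4[K](t) = λ*e^(t)

κ_4 = D^4[K](0) = λ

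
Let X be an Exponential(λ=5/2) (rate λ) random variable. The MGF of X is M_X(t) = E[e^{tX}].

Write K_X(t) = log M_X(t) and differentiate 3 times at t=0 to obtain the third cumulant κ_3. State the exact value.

M_X(t) = 5/(2*(5/2 - t))
K_X(t) = log M_X(t) = -log(5/2 - t) - log(2) + log(5)
K′(t) = -2/(2*t - 5)
K′′(t) = 4/(4*t^2 - 20*t + 25)
K′′′(t) = -16/(8*t^3 - 60*t^2 + 150*t - 125)

κ_3 = K′′′(0) = 16/125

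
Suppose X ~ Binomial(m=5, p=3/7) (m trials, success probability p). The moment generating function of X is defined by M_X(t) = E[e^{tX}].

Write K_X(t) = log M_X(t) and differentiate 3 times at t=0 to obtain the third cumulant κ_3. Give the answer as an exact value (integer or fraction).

κ_3 = D^3[K](0) = 60/343

M_X(t) = (3*e^(t)/7 + 4/7)^5
K_X(t) = log M_X(t) = 5*log(3*e^(t)/7 + 4/7)
D^3[K](t) = (-180*e^(2*t) + 240*e^(t))/(27*e^(3*t) + 108*e^(2*t) + 144*e^(t) + 64)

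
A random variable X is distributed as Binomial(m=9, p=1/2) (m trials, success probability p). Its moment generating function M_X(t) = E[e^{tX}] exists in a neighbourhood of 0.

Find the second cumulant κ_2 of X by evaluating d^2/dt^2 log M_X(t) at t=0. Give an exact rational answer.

M_X(t) = (e^(t)/2 + 1/2)^9
K_X(t) = log M_X(t) = 9*log(e^(t)/2 + 1/2)
dK/dt = 9*e^(t)/(e^(t) + 1)
d^2K/dt^2 = 9*e^(t)/(e^(2*t) + 2*e^(t) + 1)

κ_2 = d^2K/dt^2 |_{t=0} = 9/4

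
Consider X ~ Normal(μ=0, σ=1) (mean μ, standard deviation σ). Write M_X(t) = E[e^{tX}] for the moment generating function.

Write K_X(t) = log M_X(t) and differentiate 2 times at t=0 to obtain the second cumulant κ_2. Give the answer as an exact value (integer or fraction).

κ_2 = d^2K/dt^2 |_{t=0} = 1

M_X(t) = e^(t^2/2)
K_X(t) = log M_X(t) = t^2/2
dK/dt = t
d^2K/dt^2 = 1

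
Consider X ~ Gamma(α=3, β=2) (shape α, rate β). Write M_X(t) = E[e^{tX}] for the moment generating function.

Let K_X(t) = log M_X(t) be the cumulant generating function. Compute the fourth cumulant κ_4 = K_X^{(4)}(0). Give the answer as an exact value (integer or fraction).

κ_4 = D^4[K](0) = 9/8

M_X(t) = 8/(2 - t)^3
K_X(t) = log M_X(t) = -3*log(2 - t) + 3*log(2)
D^4[K](t) = 18/(t^4 - 8*t^3 + 24*t^2 - 32*t + 16)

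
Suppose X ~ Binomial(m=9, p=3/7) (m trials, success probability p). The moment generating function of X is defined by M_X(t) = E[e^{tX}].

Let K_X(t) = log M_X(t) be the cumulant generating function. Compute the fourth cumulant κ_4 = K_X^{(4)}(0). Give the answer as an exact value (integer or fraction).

κ_4 = D^4[K](0) = -2484/2401

M_X(t) = (3*e^(t)/7 + 4/7)^9
K_X(t) = log M_X(t) = 9*log(3*e^(t)/7 + 4/7)
D^4[K](t) = (972*e^(3*t) - 5184*e^(2*t) + 1728*e^(t))/(81*e^(4*t) + 432*e^(3*t) + 864*e^(2*t) + 768*e^(t) + 256)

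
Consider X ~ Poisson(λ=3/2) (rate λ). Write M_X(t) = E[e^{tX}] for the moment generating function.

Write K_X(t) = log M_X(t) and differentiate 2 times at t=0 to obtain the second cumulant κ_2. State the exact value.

κ_2 = K^(2)(0) = 3/2

M_X(t) = e^(3*e^(t)/2 - 3/2)
K_X(t) = log M_X(t) = 3*e^(t)/2 - 3/2
K^(2)(t) = 3*e^(t)/2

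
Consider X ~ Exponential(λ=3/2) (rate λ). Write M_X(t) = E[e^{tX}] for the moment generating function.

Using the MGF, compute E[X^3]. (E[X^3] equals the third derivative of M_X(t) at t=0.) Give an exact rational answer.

M_X(t) = 3/(2*(3/2 - t))
dM/dt = 6/(4*t^2 - 12*t + 9)
d^2M/dt^2 = -24/(8*t^3 - 36*t^2 + 54*t - 27)
d^3M/dt^3 = 144/(16*t^4 - 96*t^3 + 216*t^2 - 216*t + 81)

E[X^3] = d^3M/dt^3 |_{t=0} = 16/9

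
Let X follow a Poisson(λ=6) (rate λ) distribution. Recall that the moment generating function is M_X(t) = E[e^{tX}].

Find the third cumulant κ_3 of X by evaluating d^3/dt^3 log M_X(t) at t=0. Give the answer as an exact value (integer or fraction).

κ_3 = K^(3)(0) = 6

M_X(t) = e^(6*e^(t) - 6)
K_X(t) = log M_X(t) = 6*e^(t) - 6
K^(3)(t) = 6*e^(t)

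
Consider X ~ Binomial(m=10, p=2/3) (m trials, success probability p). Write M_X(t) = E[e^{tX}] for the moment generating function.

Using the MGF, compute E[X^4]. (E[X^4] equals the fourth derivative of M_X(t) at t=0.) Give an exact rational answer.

E[X^4] = M^(4)(0) = 23060/9

M_X(t) = (2*e^(t)/3 + 1/3)^10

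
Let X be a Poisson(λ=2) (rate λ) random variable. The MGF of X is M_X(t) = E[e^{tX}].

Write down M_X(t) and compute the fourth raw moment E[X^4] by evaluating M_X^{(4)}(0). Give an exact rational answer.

M_X(t) = e^(2*e^(t) - 2)
M^(4)(t) = (16*e^(4*t)*e^(2*e^(t)) + 48*e^(3*t)*e^(2*e^(t)) + 28*e^(2*t)*e^(2*e^(t)) + 2*e^(t)*e^(2*e^(t)))*e^(-2)

E[X^4] = M^(4)(0) = 94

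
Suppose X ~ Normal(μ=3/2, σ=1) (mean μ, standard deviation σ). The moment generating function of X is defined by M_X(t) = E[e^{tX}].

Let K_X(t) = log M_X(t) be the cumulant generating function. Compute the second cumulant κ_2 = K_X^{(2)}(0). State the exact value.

M_X(t) = e^(t^2/2 + 3*t/2)
K_X(t) = log M_X(t) = t^2/2 + 3*t/2
K′(t) = t + 3/2
K′′(t) = 1

κ_2 = K′′(0) = 1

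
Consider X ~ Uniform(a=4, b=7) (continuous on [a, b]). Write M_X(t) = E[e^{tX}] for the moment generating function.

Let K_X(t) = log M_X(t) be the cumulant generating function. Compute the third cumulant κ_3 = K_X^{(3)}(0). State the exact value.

M_X(t) = (e^(7*t) - e^(4*t))/(3*t)
K_X(t) = log M_X(t) = -log(t) + log(e^(7*t) - e^(4*t)) - log(3)
D^3[K](t) = (27*t^3*e^(6*t) + 27*t^3*e^(3*t) - 2*e^(9*t) + 6*e^(6*t) - 6*e^(3*t) + 2)/(t^3*e^(9*t) - 3*t^3*e^(6*t) + 3*t^3*e^(3*t) - t^3)

κ_3 = D^3[K](0) = 0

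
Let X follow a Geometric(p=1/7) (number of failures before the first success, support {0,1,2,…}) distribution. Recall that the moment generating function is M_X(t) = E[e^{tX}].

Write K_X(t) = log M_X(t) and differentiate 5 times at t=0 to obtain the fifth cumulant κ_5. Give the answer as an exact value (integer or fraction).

M_X(t) = 1/(7*(1 - 6*e^(t)/7))
K_X(t) = log M_X(t) = -log(1 - 6*e^(t)/7) - log(7)
dK/dt = -6*e^(t)/(6*e^(t) - 7)
d^2K/dt^2 = 42*e^(t)/(36*e^(2*t) - 84*e^(t) + 49)
d^3K/dt^3 = (-252*e^(2*t) - 294*e^(t))/(216*e^(3*t) - 756*e^(2*t) + 882*e^(t) - 343)
d^4K/dt^4 = (1512*e^(3*t) + 7056*e^(2*t) + 2058*e^(t))/(1296*e^(4*t) - 6048*e^(3*t) + 10584*e^(2*t) - 8232*e^(t) + 2401)
d^5K/dt^5 = (-9072*e^(4*t) - 116424*e^(3*t) - 135828*e^(2*t) - 14406*e^(t))/(7776*e^(5*t) - 45360*e^(4*t) + 105840*e^(3*t) - 123480*e^(2*t) + 72030*e^(t) - 16807)

κ_5 = d^5K/dt^5 |_{t=0} = 275730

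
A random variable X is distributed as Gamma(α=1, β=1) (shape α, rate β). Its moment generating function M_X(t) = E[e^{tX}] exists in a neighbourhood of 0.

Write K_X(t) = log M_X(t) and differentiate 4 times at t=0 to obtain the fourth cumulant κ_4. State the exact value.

M_X(t) = 1/(1 - t)
K_X(t) = log M_X(t) = -log(1 - t)
K^(4)(t) = 6/(t^4 - 4*t^3 + 6*t^2 - 4*t + 1)

κ_4 = K^(4)(0) = 6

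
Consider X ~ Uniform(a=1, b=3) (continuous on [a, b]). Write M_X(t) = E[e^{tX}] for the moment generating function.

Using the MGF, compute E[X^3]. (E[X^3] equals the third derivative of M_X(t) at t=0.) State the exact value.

E[X^3] = d^3M/dt^3 |_{t=0} = 10

M_X(t) = (e^(3*t) - e^(t))/(2*t)
dM/dt = (3*t*e^(3*t) - t*e^(t) - e^(3*t) + e^(t))/(2*t^2)
d^2M/dt^2 = (9*t^2*e^(3*t) - t^2*e^(t) - 6*t*e^(3*t) + 2*t*e^(t) + 2*e^(3*t) - 2*e^(t))/(2*t^3)
d^3M/dt^3 = (27*t^3*e^(3*t) - t^3*e^(t) - 27*t^2*e^(3*t) + 3*t^2*e^(t) + 18*t*e^(3*t) - 6*t*e^(t) - 6*e^(3*t) + 6*e^(t))/(2*t^4)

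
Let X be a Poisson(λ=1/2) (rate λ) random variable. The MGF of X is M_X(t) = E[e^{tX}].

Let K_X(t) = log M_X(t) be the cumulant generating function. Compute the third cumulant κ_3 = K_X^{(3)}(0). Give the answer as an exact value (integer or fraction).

κ_3 = d^3K/dt^3 |_{t=0} = 1/2

M_X(t) = e^(e^(t)/2 - 1/2)
K_X(t) = log M_X(t) = e^(t)/2 - 1/2
dK/dt = e^(t)/2
d^2K/dt^2 = e^(t)/2
d^3K/dt^3 = e^(t)/2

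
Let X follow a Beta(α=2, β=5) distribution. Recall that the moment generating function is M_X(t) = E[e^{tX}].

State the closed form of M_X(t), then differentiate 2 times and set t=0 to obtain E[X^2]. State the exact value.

M_X(t) = ₁F₁(2; 7; t)
M^(2)(t) = 3*₁F₁(4; 9; t)/28

E[X^2] = M^(2)(0) = 3/28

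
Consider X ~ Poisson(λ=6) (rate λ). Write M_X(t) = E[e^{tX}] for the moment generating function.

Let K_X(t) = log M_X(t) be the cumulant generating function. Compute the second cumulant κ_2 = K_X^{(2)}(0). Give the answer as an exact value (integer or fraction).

κ_2 = K^(2)(0) = 6

M_X(t) = e^(6*e^(t) - 6)
K_X(t) = log M_X(t) = 6*e^(t) - 6
K^(2)(t) = 6*e^(t)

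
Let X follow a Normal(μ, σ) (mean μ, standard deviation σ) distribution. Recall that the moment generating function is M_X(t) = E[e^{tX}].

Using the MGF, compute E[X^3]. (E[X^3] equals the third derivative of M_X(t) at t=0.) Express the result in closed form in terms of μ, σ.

E[X^3] = d^3M/dt^3 |_{t=0} = μ*(μ^2 + 3*σ^2)

M_X(t) = e^(μ*t + σ^2*t^2/2)
dM/dt = μ*e^(μ*t)*e^(σ^2*t^2/2) + σ^2*t*e^(μ*t)*e^(σ^2*t^2/2)
d^2M/dt^2 = μ^2*e^(μ*t)*e^(σ^2*t^2/2) + 2*μ*σ^2*t*e^(μ*t)*e^(σ^2*t^2/2) + σ^4*t^2*e^(μ*t)*e^(σ^2*t^2/2) + σ^2*e^(μ*t)*e^(σ^2*t^2/2)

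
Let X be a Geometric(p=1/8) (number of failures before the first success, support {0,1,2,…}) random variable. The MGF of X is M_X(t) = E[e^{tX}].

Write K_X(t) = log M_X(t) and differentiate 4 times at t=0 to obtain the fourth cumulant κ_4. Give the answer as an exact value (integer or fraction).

κ_4 = K^(4)(0) = 18872

M_X(t) = 1/(8*(1 - 7*e^(t)/8))
K_X(t) = log M_X(t) = -log(1 - 7*e^(t)/8) - 3*log(2)
K^(4)(t) = (2744*e^(3*t) + 12544*e^(2*t) + 3584*e^(t))/(2401*e^(4*t) - 10976*e^(3*t) + 18816*e^(2*t) - 14336*e^(t) + 4096)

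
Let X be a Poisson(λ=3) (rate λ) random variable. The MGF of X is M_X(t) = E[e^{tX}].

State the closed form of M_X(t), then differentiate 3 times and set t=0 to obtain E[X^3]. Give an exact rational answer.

E[X^3] = d^3M/dt^3 |_{t=0} = 57

M_X(t) = e^(3*e^(t) - 3)
dM/dt = 3*e^(-3)*e^(t)*e^(3*e^(t))
d^2M/dt^2 = (9*e^(2*t)*e^(3*e^(t)) + 3*e^(t)*e^(3*e^(t)))*e^(-3)
d^3M/dt^3 = (27*e^(3*t)*e^(3*e^(t)) + 27*e^(2*t)*e^(3*e^(t)) + 3*e^(t)*e^(3*e^(t)))*e^(-3)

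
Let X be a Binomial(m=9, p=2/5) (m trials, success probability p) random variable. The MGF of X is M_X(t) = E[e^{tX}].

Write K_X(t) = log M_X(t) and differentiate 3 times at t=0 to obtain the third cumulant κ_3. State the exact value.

M_X(t) = (2*e^(t)/5 + 3/5)^9
K_X(t) = log M_X(t) = 9*log(2*e^(t)/5 + 3/5)
dK/dt = 18*e^(t)/(2*e^(t) + 3)
d^2K/dt^2 = 54*e^(t)/(4*e^(2*t) + 12*e^(t) + 9)
d^3K/dt^3 = (-108*e^(2*t) + 162*e^(t))/(8*e^(3*t) + 36*e^(2*t) + 54*e^(t) + 27)

κ_3 = d^3K/dt^3 |_{t=0} = 54/125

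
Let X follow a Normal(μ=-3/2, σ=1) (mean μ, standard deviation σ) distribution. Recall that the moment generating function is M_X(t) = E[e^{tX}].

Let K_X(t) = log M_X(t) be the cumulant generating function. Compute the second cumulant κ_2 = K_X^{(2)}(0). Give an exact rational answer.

κ_2 = K′′(0) = 1

M_X(t) = e^(t^2/2 - 3*t/2)
K_X(t) = log M_X(t) = t^2/2 - 3*t/2
K′(t) = t - 3/2
K′′(t) = 1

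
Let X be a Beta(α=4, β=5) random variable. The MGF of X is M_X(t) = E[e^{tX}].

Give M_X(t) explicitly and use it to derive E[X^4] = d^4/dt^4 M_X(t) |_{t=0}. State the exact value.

E[X^4] = d^4M/dt^4 |_{t=0} = 7/99

M_X(t) = ₁F₁(4; 9; t)
dM/dt = 4*₁F₁(5; 10; t)/9
d^2M/dt^2 = 2*₁F₁(6; 11; t)/9
d^3M/dt^3 = 4*₁F₁(7; 12; t)/33
d^4M/dt^4 = 7*₁F₁(8; 13; t)/99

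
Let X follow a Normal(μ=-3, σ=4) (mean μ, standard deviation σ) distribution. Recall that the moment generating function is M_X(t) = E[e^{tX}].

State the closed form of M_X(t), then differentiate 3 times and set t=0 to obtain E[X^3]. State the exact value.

E[X^3] = M′′′(0) = -171

M_X(t) = e^(8*t^2 - 3*t)
M′(t) = 16*t*e^(-3*t)*e^(8*t^2) - 3*e^(-3*t)*e^(8*t^2)
M′′(t) = (256*t^2*e^(8*t^2) - 96*t*e^(8*t^2) + 25*e^(8*t^2))*e^(-3*t)
M′′′(t) = (4096*t^3*e^(8*t^2) - 2304*t^2*e^(8*t^2) + 1200*t*e^(8*t^2) - 171*e^(8*t^2))*e^(-3*t)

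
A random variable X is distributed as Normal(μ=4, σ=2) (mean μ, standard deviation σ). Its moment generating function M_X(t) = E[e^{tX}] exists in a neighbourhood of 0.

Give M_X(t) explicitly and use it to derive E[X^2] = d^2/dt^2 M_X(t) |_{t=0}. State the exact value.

E[X^2] = D^2[M](0) = 20

M_X(t) = e^(2*t^2 + 4*t)
D^2[M](t) = 16*t^2*e^(4*t)*e^(2*t^2) + 32*t*e^(4*t)*e^(2*t^2) + 20*e^(4*t)*e^(2*t^2)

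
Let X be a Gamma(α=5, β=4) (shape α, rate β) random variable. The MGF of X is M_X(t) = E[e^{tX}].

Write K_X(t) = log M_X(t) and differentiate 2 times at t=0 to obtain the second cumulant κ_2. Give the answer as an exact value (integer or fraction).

κ_2 = K′′(0) = 5/16

M_X(t) = 1024/(4 - t)^5
K_X(t) = log M_X(t) = -5*log(4 - t) + 10*log(2)
K′(t) = -5/(t - 4)
K′′(t) = 5/(t^2 - 8*t + 16)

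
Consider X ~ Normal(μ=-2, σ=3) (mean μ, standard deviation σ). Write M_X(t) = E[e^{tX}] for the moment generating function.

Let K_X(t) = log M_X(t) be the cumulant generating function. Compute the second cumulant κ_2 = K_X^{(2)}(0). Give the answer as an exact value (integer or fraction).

M_X(t) = e^(9*t^2/2 - 2*t)
K_X(t) = log M_X(t) = 9*t^2/2 - 2*t
K′(t) = 9*t - 2
K′′(t) = 9

κ_2 = K′′(0) = 9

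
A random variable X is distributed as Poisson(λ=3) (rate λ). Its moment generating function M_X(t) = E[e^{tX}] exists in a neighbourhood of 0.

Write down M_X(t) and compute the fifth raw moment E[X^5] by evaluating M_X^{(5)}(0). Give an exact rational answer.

M_X(t) = e^(3*e^(t) - 3)
M^(5)(t) = (243*e^(5*t)*e^(3*e^(t)) + 810*e^(4*t)*e^(3*e^(t)) + 675*e^(3*t)*e^(3*e^(t)) + 135*e^(2*t)*e^(3*e^(t)) + 3*e^(t)*e^(3*e^(t)))*e^(-3)

E[X^5] = M^(5)(0) = 1866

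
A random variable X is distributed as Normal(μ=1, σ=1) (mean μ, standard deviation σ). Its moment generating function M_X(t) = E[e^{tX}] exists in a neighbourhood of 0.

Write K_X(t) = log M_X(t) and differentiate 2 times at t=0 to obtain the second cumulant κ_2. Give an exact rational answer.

M_X(t) = e^(t^2/2 + t)
K_X(t) = log M_X(t) = t^2/2 + t
K′(t) = t + 1
K′′(t) = 1

κ_2 = K′′(0) = 1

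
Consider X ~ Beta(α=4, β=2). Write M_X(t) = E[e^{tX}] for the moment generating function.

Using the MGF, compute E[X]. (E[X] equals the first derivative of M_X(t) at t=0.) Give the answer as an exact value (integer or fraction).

M_X(t) = ₁F₁(4; 6; t)
dM/dt = 2*₁F₁(5; 7; t)/3

E[X] = dM/dt |_{t=0} = 2/3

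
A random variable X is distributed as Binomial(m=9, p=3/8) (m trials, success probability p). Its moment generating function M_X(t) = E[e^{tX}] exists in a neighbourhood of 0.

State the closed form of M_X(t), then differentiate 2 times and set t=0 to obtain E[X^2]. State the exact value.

M_X(t) = (3*e^(t)/8 + 5/8)^9

E[X^2] = D^2[M](0) = 27/2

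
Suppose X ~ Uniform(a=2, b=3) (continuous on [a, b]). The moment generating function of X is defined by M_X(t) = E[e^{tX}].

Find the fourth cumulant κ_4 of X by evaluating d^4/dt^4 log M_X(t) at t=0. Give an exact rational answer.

κ_4 = K′′′′(0) = -1/120

M_X(t) = (e^(3*t) - e^(2*t))/t
K_X(t) = log M_X(t) = -log(t) + log(e^(3*t) - e^(2*t))
K′(t) = (3*t*e^(t) - 2*t - e^(t) + 1)/(t*e^(t) - t)
K′′(t) = (-t^2*e^(t) + e^(2*t) - 2*e^(t) + 1)/(t^2*e^(2*t) - 2*t^2*e^(t) + t^2)
K′′′(t) = (t^3*e^(2*t) + t^3*e^(t) - 2*e^(3*t) + 6*e^(2*t) - 6*e^(t) + 2)/(t^3*e^(3*t) - 3*t^3*e^(2*t) + 3*t^3*e^(t) - t^3)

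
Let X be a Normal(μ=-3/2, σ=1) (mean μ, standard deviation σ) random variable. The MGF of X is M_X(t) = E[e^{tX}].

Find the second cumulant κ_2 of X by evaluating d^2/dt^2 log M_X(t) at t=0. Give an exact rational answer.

κ_2 = d^2K/dt^2 |_{t=0} = 1

M_X(t) = e^(t^2/2 - 3*t/2)
K_X(t) = log M_X(t) = t^2/2 - 3*t/2
dK/dt = t - 3/2
d^2K/dt^2 = 1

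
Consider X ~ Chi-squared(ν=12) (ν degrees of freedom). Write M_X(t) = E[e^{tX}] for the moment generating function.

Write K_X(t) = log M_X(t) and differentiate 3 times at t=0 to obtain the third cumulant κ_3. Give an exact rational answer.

M_X(t) = (1 - 2*t)^(-6)
K_X(t) = log M_X(t) = -6*log(1 - 2*t)
dK/dt = -12/(2*t - 1)
d^2K/dt^2 = 24/(4*t^2 - 4*t + 1)
d^3K/dt^3 = -96/(8*t^3 - 12*t^2 + 6*t - 1)

κ_3 = d^3K/dt^3 |_{t=0} = 96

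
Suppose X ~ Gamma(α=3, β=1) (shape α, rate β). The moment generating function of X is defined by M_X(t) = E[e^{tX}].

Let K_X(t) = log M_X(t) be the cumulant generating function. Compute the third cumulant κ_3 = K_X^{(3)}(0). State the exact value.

M_X(t) = (1 - t)^(-3)
K_X(t) = log M_X(t) = -3*log(1 - t)
dK/dt = -3/(t - 1)
d^2K/dt^2 = 3/(t^2 - 2*t + 1)
d^3K/dt^3 = -6/(t^3 - 3*t^2 + 3*t - 1)

κ_3 = d^3K/dt^3 |_{t=0} = 6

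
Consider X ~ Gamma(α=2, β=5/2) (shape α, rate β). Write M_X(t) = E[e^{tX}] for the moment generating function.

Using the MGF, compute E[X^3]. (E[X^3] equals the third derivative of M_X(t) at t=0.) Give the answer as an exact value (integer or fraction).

M_X(t) = 25/(4*(5/2 - t)^2)
M^(3)(t) = -4800/(32*t^5 - 400*t^4 + 2000*t^3 - 5000*t^2 + 6250*t - 3125)

E[X^3] = M^(3)(0) = 192/125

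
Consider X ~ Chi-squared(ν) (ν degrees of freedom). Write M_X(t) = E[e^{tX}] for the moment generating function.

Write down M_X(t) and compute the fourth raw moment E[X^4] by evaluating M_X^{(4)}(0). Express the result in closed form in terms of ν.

E[X^4] = d^4M/dt^4 |_{t=0} = ν*(ν^3 + 12*ν^2 + 44*ν + 48)

M_X(t) = (1 - 2*t)^(-ν/2)
dM/dt = -ν/(2*t*(1 - 2*t)^(ν/2) - (1 - 2*t)^(ν/2))
d^2M/dt^2 = (ν^2 + 2*ν)/(4*t^2*(1 - 2*t)^(ν/2) - 4*t*(1 - 2*t)^(ν/2) + (1 - 2*t)^(ν/2))
d^3M/dt^3 = (-ν^3 - 6*ν^2 - 8*ν)/(8*t^3*(1 - 2*t)^(ν/2) - 12*t^2*(1 - 2*t)^(ν/2) + 6*t*(1 - 2*t)^(ν/2) - (1 - 2*t)^(ν/2))
d^4M/dt^4 = (ν^4 + 12*ν^3 + 44*ν^2 + 48*ν)/(16*t^4*(1 - 2*t)^(ν/2) - 32*t^3*(1 - 2*t)^(ν/2) + 24*t^2*(1 - 2*t)^(ν/2) - 8*t*(1 - 2*t)^(ν/2) + (1 - 2*t)^(ν/2))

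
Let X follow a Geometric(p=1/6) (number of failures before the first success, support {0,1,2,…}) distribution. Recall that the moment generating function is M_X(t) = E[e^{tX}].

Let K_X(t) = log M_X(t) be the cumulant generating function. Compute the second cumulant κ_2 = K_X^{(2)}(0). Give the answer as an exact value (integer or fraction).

κ_2 = K′′(0) = 30

M_X(t) = 1/(6*(1 - 5*e^(t)/6))
K_X(t) = log M_X(t) = -log(1 - 5*e^(t)/6) - log(6)
K′(t) = -5*e^(t)/(5*e^(t) - 6)
K′′(t) = 30*e^(t)/(25*e^(2*t) - 60*e^(t) + 36)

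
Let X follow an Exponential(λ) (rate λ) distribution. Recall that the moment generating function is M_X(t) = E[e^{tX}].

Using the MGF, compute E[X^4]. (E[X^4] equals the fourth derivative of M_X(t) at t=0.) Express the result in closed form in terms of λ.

E[X^4] = d^4M/dt^4 |_{t=0} = 24/λ^4

M_X(t) = λ/(λ - t)
dM/dt = λ/(λ^2 - 2*λ*t + t^2)
d^2M/dt^2 = -2*λ/(-λ^3 + 3*λ^2*t - 3*λ*t^2 + t^3)
d^3M/dt^3 = 6*λ/(λ^4 - 4*λ^3*t + 6*λ^2*t^2 - 4*λ*t^3 + t^4)
d^4M/dt^4 = -24*λ/(-λ^5 + 5*λ^4*t - 10*λ^3*t^2 + 10*λ^2*t^3 - 5*λ*t^4 + t^5)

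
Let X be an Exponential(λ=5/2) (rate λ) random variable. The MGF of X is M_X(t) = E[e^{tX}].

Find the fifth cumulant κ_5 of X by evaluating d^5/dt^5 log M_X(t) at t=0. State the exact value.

κ_5 = K^(5)(0) = 768/3125

M_X(t) = 5/(2*(5/2 - t))
K_X(t) = log M_X(t) = -log(5/2 - t) - log(2) + log(5)
K^(5)(t) = -768/(32*t^5 - 400*t^4 + 2000*t^3 - 5000*t^2 + 6250*t - 3125)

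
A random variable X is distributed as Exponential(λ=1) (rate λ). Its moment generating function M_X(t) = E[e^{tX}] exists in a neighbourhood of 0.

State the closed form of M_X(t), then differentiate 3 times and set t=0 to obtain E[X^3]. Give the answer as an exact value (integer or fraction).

E[X^3] = M^(3)(0) = 6

M_X(t) = 1/(1 - t)
M^(3)(t) = 6/(t^4 - 4*t^3 + 6*t^2 - 4*t + 1)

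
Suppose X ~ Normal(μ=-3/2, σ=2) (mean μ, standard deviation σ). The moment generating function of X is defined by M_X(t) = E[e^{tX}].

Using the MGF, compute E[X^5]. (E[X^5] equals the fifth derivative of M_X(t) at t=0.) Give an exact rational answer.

M_X(t) = e^(2*t^2 - 3*t/2)
M′(t) = 4*t*e^(-3*t/2)*e^(2*t^2) - 3*e^(-3*t/2)*e^(2*t^2)/2
M′′(t) = (64*t^2*e^(2*t^2) - 48*t*e^(2*t^2) + 25*e^(2*t^2))*e^(-3*t/2)/4
M′′′(t) = (512*t^3*e^(2*t^2) - 576*t^2*e^(2*t^2) + 600*t*e^(2*t^2) - 171*e^(2*t^2))*e^(-3*t/2)/8
M′′′′(t) = (4096*t^4*e^(2*t^2) - 6144*t^3*e^(2*t^2) + 9600*t^2*e^(2*t^2) - 5472*t*e^(2*t^2) + 1713*e^(2*t^2))*e^(-3*t/2)/16
M′′′′′(t) = (32768*t^5*e^(2*t^2) - 61440*t^4*e^(2*t^2) + 128000*t^3*e^(2*t^2) - 109440*t^2*e^(2*t^2) + 68520*t*e^(2*t^2) - 16083*e^(2*t^2))*e^(-3*t/2)/32

E[X^5] = M′′′′′(0) = -16083/32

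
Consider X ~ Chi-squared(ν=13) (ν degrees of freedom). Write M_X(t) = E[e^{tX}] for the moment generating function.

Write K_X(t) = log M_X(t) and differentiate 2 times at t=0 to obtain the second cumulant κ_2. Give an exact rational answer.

κ_2 = d^2K/dt^2 |_{t=0} = 26

M_X(t) = (1 - 2*t)^(-13/2)
K_X(t) = log M_X(t) = -13*log(1 - 2*t)/2
dK/dt = -13/(2*t - 1)
d^2K/dt^2 = 26/(4*t^2 - 4*t + 1)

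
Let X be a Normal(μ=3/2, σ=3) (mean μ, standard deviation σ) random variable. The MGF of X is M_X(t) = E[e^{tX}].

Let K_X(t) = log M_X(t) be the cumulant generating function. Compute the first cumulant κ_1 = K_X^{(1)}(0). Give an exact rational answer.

M_X(t) = e^(9*t^2/2 + 3*t/2)
K_X(t) = log M_X(t) = 9*t^2/2 + 3*t/2
D[K](t) = 9*t + 3/2

κ_1 = D[K](0) = 3/2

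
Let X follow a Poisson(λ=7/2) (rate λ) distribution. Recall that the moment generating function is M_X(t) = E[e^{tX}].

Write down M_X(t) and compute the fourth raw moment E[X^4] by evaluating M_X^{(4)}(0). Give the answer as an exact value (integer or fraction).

E[X^4] = d^4M/dt^4 |_{t=0} = 7945/16

M_X(t) = e^(7*e^(t)/2 - 7/2)
dM/dt = 7*e^(-7/2)*e^(t)*e^(7*e^(t)/2)/2
d^2M/dt^2 = (49*e^(2*t)*e^(7*e^(t)/2) + 14*e^(t)*e^(7*e^(t)/2))*e^(-7/2)/4
d^3M/dt^3 = (343*e^(3*t)*e^(7*e^(t)/2) + 294*e^(2*t)*e^(7*e^(t)/2) + 28*e^(t)*e^(7*e^(t)/2))*e^(-7/2)/8
d^4M/dt^4 = (2401*e^(4*t)*e^(7*e^(t)/2) + 4116*e^(3*t)*e^(7*e^(t)/2) + 1372*e^(2*t)*e^(7*e^(t)/2) + 56*e^(t)*e^(7*e^(t)/2))*e^(-7/2)/16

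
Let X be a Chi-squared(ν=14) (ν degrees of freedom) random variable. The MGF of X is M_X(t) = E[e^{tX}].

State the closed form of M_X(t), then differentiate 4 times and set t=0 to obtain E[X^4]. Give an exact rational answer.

E[X^4] = d^4M/dt^4 |_{t=0} = 80640

M_X(t) = (1 - 2*t)^(-7)
dM/dt = 14/(256*t^8 - 1024*t^7 + 1792*t^6 - 1792*t^5 + 1120*t^4 - 448*t^3 + 112*t^2 - 16*t + 1)
d^2M/dt^2 = -224/(512*t^9 - 2304*t^8 + 4608*t^7 - 5376*t^6 + 4032*t^5 - 2016*t^4 + 672*t^3 - 144*t^2 + 18*t - 1)
d^3M/dt^3 = 4032/(1024*t^10 - 5120*t^9 + 11520*t^8 - 15360*t^7 + 13440*t^6 - 8064*t^5 + 3360*t^4 - 960*t^3 + 180*t^2 - 20*t + 1)
d^4M/dt^4 = -80640/(2048*t^11 - 11264*t^10 + 28160*t^9 - 42240*t^8 + 42240*t^7 - 29568*t^6 + 14784*t^5 - 5280*t^4 + 1320*t^3 - 220*t^2 + 22*t - 1)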